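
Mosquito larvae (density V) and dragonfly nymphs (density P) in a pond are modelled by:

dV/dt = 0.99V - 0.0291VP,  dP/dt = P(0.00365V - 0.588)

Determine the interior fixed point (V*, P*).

V* ≈ 161, P* ≈ 34

Set dP/dt = 0 with P > 0: 0.00365V - 0.588 = 0, so V* = 0.588/0.00365 = 161.
Set dV/dt = 0 with V > 0: 0.99 - 0.0291P = 0, so P* = 0.99/0.0291 = 34.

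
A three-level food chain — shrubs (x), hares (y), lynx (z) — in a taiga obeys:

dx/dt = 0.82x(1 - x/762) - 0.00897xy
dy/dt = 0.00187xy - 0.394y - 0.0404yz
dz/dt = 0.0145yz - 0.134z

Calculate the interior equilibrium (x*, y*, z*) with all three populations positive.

x* ≈ 685, y* ≈ 9.24, z* ≈ 22

From dz/dt = 0: 0.0145y* = 0.134, so y* = 9.24.
From dx/dt = 0: 0.82(1 - x*/762) = 0.00897·9.24, giving x* = 762·(1 - 0.101) = 685.
From dy/dt = 0: 0.00187·685 - 0.394 = 0.0404z*, so z* = 0.887/0.0404 = 22.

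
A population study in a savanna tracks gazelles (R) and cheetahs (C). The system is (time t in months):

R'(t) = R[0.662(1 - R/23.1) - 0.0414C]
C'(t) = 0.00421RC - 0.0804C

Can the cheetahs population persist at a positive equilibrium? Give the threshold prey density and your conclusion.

The predator equation gives dC/dt > 0 only when R > 0.0804/0.00421 = 19.1.
Without the predator, R → K = 23.1. Since 23.1 > 19.1, the predator can invade and persist.

Threshold R = 19.1; K > 19.1, so yes, the predator persists.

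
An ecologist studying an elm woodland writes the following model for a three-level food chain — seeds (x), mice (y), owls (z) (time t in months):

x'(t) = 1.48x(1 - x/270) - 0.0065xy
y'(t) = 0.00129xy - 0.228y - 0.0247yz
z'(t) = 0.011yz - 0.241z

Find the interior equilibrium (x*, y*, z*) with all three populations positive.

x* ≈ 244, y* ≈ 21.9, z* ≈ 3.51

From dz/dt = 0: 0.011y* = 0.241, so y* = 21.9.
From dx/dt = 0: 1.48(1 - x*/270) = 0.0065·21.9, giving x* = 270·(1 - 0.0962) = 244.
From dy/dt = 0: 0.00129·244 - 0.228 = 0.0247z*, so z* = 0.0868/0.0247 = 3.51.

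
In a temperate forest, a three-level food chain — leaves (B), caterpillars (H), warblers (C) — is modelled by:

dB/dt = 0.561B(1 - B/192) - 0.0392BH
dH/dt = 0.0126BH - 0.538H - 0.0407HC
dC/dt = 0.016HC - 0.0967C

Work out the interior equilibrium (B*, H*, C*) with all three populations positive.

B* ≈ 111, H* ≈ 6.04, C* ≈ 21.1

From dC/dt = 0: 0.016H* = 0.0967, so H* = 6.04.
From dB/dt = 0: 0.561(1 - B*/192) = 0.0392·6.04, giving B* = 192·(1 - 0.422) = 111.
From dH/dt = 0: 0.0126·111 - 0.538 = 0.0407C*, so C* = 0.86/0.0407 = 21.1.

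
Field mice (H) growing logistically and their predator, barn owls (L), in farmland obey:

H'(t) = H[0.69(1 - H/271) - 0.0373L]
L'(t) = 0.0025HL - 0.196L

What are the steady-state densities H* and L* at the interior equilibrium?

From dL/dt = 0 with L > 0: 0.0025H* = 0.196, so H* = 78.4.
Substitute into dH/dt = 0: 0.69(1 - 78.4/271) = 0.0373L*.
The bracket is 0.711, giving L* = 0.49/0.0373 = 13.1.

H* ≈ 78.4, L* ≈ 13.1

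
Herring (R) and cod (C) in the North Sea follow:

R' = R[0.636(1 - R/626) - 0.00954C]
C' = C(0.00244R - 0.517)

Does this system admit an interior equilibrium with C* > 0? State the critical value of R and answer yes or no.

The predator equation gives dC/dt > 0 only when R > 0.517/0.00244 = 212.
Without the predator, R → K = 626. Since 626 > 212, the predator can invade and persist.

Threshold R = 212; K > 212, so yes, the predator persists.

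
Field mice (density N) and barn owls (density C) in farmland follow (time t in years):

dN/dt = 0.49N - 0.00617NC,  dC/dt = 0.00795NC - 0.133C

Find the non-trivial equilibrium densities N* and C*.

Set dC/dt = 0 with C > 0: 0.00795N - 0.133 = 0, so N* = 0.133/0.00795 = 16.7.
Set dN/dt = 0 with N > 0: 0.49 - 0.00617C = 0, so C* = 0.49/0.00617 = 79.4.

N* ≈ 16.7, C* ≈ 79.4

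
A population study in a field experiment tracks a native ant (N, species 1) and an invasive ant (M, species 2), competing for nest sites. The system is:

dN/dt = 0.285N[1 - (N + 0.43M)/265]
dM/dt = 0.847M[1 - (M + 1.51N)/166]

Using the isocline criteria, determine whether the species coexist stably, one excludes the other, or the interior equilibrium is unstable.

species 1 excludes species 2

Compare the nullcline intercepts: K1/α12 = 265/0.43 = 616 > K2 = 166; K2/α21 = 166/1.51 = 110 < K1 = 265.
Since the inequalities point opposite ways, species 1 can invade but species 2 cannot.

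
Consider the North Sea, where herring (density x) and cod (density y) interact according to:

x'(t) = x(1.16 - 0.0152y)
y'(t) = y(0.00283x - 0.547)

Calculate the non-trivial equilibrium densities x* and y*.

Set dy/dt = 0 with y > 0: 0.00283x - 0.547 = 0, so x* = 0.547/0.00283 = 193.
Set dx/dt = 0 with x > 0: 1.16 - 0.0152y = 0, so y* = 1.16/0.0152 = 76.3.

x* ≈ 193, y* ≈ 76.3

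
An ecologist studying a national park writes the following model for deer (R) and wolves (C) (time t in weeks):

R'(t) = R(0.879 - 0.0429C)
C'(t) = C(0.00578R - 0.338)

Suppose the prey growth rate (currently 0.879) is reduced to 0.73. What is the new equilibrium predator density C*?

At the interior fixed point, setting dR/dt = 0 with R > 0 fixes C* = (prey growth rate)/(RC coefficient) — independent of the other coefficients.
With the change, C* = 0.73/0.0429 = 17; it falls from 20.5.

C* ≈ 17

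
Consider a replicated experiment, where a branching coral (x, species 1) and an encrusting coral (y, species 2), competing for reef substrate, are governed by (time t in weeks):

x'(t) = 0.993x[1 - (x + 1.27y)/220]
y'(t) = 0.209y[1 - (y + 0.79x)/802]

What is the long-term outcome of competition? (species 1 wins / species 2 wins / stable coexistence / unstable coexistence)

Compare the nullcline intercepts: K1/α12 = 220/1.27 = 173 < K2 = 802; K2/α21 = 802/0.79 = 1020 > K1 = 220.
Since the inequalities point opposite ways, species 2 can invade but species 1 cannot.

species 2 excludes species 1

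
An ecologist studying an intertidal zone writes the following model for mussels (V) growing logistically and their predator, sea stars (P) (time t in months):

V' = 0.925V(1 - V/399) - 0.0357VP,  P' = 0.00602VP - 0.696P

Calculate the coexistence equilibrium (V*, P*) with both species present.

From dP/dt = 0 with P > 0: 0.00602V* = 0.696, so V* = 116.
Substitute into dV/dt = 0: 0.925(1 - 116/399) = 0.0357P*.
The bracket is 0.71, giving P* = 0.657/0.0357 = 18.4.

V* ≈ 116, P* ≈ 18.4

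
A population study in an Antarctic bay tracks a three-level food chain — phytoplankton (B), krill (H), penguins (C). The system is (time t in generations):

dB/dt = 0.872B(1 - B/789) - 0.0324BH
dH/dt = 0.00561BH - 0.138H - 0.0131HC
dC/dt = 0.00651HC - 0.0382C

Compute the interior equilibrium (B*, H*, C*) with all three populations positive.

B* ≈ 617, H* ≈ 5.87, C* ≈ 254

From dC/dt = 0: 0.00651H* = 0.0382, so H* = 5.87.
From dB/dt = 0: 0.872(1 - B*/789) = 0.0324·5.87, giving B* = 789·(1 - 0.218) = 617.
From dH/dt = 0: 0.00561·617 - 0.138 = 0.0131C*, so C* = 3.32/0.0131 = 254.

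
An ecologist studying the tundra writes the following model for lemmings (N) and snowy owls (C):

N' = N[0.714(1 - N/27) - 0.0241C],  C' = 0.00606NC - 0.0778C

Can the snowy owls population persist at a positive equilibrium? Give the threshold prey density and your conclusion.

Threshold N = 12.8; K > 12.8, so yes, the predator persists.

The predator equation gives dC/dt > 0 only when N > 0.0778/0.00606 = 12.8.
Without the predator, N → K = 27. Since 27 > 12.8, the predator can invade and persist.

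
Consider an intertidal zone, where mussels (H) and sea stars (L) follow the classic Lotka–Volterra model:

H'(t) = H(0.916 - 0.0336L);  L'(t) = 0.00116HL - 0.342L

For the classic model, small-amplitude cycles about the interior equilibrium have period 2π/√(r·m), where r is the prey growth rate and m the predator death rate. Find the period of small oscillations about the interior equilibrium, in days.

Here r = 0.916 and m = 0.342, so r·m = 0.313.
ω = √0.313 = 0.56 per day, hence T = 2π/ω ≈ 11.2 days.

T ≈ 11.2 days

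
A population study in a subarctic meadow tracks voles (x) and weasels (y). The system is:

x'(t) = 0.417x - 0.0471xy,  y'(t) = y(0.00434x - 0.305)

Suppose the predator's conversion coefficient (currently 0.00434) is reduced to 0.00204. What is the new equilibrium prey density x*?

x* ≈ 150

At the interior fixed point, setting dy/dt = 0 with y > 0 fixes x* = (predator death rate)/(xy coefficient) — independent of the other coefficients.
With the change, x* = 0.305/0.00204 = 150; it rises from 70.3.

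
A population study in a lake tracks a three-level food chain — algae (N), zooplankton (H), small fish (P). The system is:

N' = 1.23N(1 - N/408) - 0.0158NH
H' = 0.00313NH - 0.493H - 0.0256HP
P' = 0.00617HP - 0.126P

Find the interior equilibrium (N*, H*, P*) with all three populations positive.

N* ≈ 301, H* ≈ 20.4, P* ≈ 17.5

From dP/dt = 0: 0.00617H* = 0.126, so H* = 20.4.
From dN/dt = 0: 1.23(1 - N*/408) = 0.0158·20.4, giving N* = 408·(1 - 0.262) = 301.
From dH/dt = 0: 0.00313·301 - 0.493 = 0.0256P*, so P* = 0.449/0.0256 = 17.5.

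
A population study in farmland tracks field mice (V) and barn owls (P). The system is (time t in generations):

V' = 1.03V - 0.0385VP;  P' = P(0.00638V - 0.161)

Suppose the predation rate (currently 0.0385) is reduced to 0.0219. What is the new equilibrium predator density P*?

At the interior fixed point, setting dV/dt = 0 with V > 0 fixes P* = (prey growth rate)/(VP coefficient) — independent of the other coefficients.
With the change, P* = 1.03/0.0219 = 47; it rises from 26.8.

P* ≈ 47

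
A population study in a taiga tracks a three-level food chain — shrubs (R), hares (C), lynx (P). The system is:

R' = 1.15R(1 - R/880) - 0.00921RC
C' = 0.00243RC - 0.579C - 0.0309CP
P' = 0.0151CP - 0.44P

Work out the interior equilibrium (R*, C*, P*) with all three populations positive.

R* ≈ 675, C* ≈ 29.1, P* ≈ 34.3

From dP/dt = 0: 0.0151C* = 0.44, so C* = 29.1.
From dR/dt = 0: 1.15(1 - R*/880) = 0.00921·29.1, giving R* = 880·(1 - 0.233) = 675.
From dC/dt = 0: 0.00243·675 - 0.579 = 0.0309P*, so P* = 1.06/0.0309 = 34.3.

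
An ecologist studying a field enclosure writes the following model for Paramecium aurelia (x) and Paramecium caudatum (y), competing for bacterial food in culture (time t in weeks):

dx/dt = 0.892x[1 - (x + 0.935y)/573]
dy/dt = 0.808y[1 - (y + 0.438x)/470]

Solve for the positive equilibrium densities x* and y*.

x* ≈ 226, y* ≈ 371

Setting both brackets to zero gives the nullclines x + 0.935y = 573 and 0.438x + y = 470.
Substituting y = 470 - 0.438x into the first: x(1 - 0.935·0.438) = 573 - 0.935·470.
So x* = 134/0.59 = 226, and then y* = 470 - 0.438·226 = 371.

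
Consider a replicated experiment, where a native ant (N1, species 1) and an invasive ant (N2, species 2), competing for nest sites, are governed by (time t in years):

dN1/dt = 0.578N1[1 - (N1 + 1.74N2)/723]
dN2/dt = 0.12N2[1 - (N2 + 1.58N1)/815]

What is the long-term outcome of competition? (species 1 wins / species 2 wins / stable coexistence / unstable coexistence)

unstable coexistence (outcome depends on initial conditions)

Compare the nullcline intercepts: K1/α12 = 723/1.74 = 416 < K2 = 815; K2/α21 = 815/1.58 = 516 < K1 = 723.
Since both are reversed, neither can invade when rare; the interior point is a saddle.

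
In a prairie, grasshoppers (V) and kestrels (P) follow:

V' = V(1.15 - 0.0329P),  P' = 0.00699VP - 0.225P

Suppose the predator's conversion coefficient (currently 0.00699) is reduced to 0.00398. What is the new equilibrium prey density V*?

V* ≈ 56.5

At the interior fixed point, setting dP/dt = 0 with P > 0 fixes V* = (predator death rate)/(VP coefficient) — independent of the other coefficients.
With the change, V* = 0.225/0.00398 = 56.5; it rises from 32.2.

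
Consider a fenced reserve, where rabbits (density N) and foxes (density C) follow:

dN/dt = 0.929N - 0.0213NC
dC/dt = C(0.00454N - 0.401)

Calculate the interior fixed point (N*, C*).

Set dC/dt = 0 with C > 0: 0.00454N - 0.401 = 0, so N* = 0.401/0.00454 = 88.3.
Set dN/dt = 0 with N > 0: 0.929 - 0.0213C = 0, so C* = 0.929/0.0213 = 43.6.

N* ≈ 88.3, C* ≈ 43.6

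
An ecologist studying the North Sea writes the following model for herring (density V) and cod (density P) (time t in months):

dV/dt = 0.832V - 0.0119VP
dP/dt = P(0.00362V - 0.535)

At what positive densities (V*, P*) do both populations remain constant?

V* ≈ 148, P* ≈ 69.9

Set dP/dt = 0 with P > 0: 0.00362V - 0.535 = 0, so V* = 0.535/0.00362 = 148.
Set dV/dt = 0 with V > 0: 0.832 - 0.0119P = 0, so P* = 0.832/0.0119 = 69.9.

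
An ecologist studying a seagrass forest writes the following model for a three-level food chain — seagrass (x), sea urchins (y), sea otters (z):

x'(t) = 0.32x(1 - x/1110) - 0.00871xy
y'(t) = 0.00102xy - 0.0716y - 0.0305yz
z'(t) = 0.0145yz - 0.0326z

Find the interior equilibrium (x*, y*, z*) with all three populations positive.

From dz/dt = 0: 0.0145y* = 0.0326, so y* = 2.25.
From dx/dt = 0: 0.32(1 - x*/1110) = 0.00871·2.25, giving x* = 1110·(1 - 0.0612) = 1040.
From dy/dt = 0: 0.00102·1040 - 0.0716 = 0.0305z*, so z* = 0.991/0.0305 = 32.5.

x* ≈ 1040, y* ≈ 2.25, z* ≈ 32.5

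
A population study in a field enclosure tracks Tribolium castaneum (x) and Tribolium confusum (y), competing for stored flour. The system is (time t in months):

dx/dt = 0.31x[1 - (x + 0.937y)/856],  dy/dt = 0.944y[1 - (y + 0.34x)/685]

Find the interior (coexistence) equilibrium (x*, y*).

Setting both brackets to zero gives the nullclines x + 0.937y = 856 and 0.34x + y = 685.
Substituting y = 685 - 0.34x into the first: x(1 - 0.937·0.34) = 856 - 0.937·685.
So x* = 214/0.681 = 314, and then y* = 685 - 0.34·314 = 578.

x* ≈ 314, y* ≈ 578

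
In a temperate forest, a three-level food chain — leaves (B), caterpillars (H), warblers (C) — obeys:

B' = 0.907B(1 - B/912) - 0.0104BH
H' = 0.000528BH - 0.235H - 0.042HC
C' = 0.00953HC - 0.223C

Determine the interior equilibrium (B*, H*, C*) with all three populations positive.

B* ≈ 667, H* ≈ 23.4, C* ≈ 2.79

From dC/dt = 0: 0.00953H* = 0.223, so H* = 23.4.
From dB/dt = 0: 0.907(1 - B*/912) = 0.0104·23.4, giving B* = 912·(1 - 0.268) = 667.
From dH/dt = 0: 0.000528·667 - 0.235 = 0.042C*, so C* = 0.117/0.042 = 2.79.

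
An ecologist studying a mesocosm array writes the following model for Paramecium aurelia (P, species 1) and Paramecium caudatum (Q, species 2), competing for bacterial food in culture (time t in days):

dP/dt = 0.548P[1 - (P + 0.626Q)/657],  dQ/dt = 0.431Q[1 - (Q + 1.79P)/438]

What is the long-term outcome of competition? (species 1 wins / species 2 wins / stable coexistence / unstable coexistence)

Compare the nullcline intercepts: K1/α12 = 657/0.626 = 1050 > K2 = 438; K2/α21 = 438/1.79 = 245 < K1 = 657.
Since the inequalities point opposite ways, species 1 can invade but species 2 cannot.

species 1 excludes species 2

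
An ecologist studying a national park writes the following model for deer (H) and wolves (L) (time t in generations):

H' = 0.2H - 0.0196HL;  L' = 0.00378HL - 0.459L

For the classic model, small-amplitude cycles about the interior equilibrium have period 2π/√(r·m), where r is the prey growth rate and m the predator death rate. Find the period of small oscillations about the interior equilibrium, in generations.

Here r = 0.2 and m = 0.459, so r·m = 0.0918.
ω = √0.0918 = 0.303 per generation, hence T = 2π/ω ≈ 20.7 generations.

T ≈ 20.7 generations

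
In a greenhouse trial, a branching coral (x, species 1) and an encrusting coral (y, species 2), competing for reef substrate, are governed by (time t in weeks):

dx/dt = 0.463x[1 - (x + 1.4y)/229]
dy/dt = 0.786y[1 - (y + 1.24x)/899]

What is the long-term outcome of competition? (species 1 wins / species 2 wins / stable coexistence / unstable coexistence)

Compare the nullcline intercepts: K1/α12 = 229/1.4 = 164 < K2 = 899; K2/α21 = 899/1.24 = 725 > K1 = 229.
Since the inequalities point opposite ways, species 2 can invade but species 1 cannot.

species 2 excludes species 1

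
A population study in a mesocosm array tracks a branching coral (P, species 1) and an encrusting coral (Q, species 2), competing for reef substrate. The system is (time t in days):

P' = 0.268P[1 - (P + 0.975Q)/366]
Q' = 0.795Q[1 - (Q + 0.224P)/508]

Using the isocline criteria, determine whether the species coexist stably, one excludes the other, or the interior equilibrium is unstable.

species 2 excludes species 1

Compare the nullcline intercepts: K1/α12 = 366/0.975 = 375 < K2 = 508; K2/α21 = 508/0.224 = 2270 > K1 = 366.
Since the inequalities point opposite ways, species 2 can invade but species 1 cannot.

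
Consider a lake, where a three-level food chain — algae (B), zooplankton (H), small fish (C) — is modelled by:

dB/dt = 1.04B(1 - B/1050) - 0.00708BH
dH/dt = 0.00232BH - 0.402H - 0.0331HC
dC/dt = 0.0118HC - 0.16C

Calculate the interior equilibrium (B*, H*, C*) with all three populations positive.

B* ≈ 953, H* ≈ 13.6, C* ≈ 54.7

From dC/dt = 0: 0.0118H* = 0.16, so H* = 13.6.
From dB/dt = 0: 1.04(1 - B*/1050) = 0.00708·13.6, giving B* = 1050·(1 - 0.0923) = 953.
From dH/dt = 0: 0.00232·953 - 0.402 = 0.0331C*, so C* = 1.81/0.0331 = 54.7.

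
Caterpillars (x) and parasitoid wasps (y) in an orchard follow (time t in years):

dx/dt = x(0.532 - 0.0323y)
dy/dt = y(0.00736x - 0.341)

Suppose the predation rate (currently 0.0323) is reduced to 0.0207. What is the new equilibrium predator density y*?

At the interior fixed point, setting dx/dt = 0 with x > 0 fixes y* = (prey growth rate)/(xy coefficient) — independent of the other coefficients.
With the change, y* = 0.532/0.0207 = 25.7; it rises from 16.5.

y* ≈ 25.7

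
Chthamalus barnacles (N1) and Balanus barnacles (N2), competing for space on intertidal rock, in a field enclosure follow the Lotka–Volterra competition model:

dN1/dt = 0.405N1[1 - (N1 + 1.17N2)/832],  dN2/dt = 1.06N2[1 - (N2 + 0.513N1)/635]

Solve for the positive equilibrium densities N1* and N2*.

Setting both brackets to zero gives the nullclines N1 + 1.17N2 = 832 and 0.513N1 + N2 = 635.
Substituting N2 = 635 - 0.513N1 into the first: N1(1 - 1.17·0.513) = 832 - 1.17·635.
So N1* = 89.1/0.4 = 223, and then N2* = 635 - 0.513·223 = 521.

N1* ≈ 223, N2* ≈ 521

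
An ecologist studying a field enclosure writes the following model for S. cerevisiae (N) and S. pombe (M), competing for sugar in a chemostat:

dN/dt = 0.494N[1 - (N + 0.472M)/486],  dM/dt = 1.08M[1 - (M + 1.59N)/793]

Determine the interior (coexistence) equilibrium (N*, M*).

N* ≈ 448, M* ≈ 81.2

Setting both brackets to zero gives the nullclines N + 0.472M = 486 and 1.59N + M = 793.
Substituting M = 793 - 1.59N into the first: N(1 - 0.472·1.59) = 486 - 0.472·793.
So N* = 112/0.25 = 448, and then M* = 793 - 1.59·448 = 81.2.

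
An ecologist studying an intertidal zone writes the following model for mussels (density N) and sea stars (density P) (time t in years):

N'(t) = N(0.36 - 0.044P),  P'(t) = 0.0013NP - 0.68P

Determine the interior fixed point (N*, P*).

N* ≈ 523, P* ≈ 8.18

Set dP/dt = 0 with P > 0: 0.0013N - 0.68 = 0, so N* = 0.68/0.0013 = 523.
Set dN/dt = 0 with N > 0: 0.36 - 0.044P = 0, so P* = 0.36/0.044 = 8.18.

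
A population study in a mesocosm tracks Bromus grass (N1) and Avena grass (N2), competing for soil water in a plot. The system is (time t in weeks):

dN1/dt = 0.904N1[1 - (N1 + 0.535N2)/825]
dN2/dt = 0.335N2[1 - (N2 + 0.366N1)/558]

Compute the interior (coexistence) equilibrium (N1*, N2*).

N1* ≈ 655, N2* ≈ 318

Setting both brackets to zero gives the nullclines N1 + 0.535N2 = 825 and 0.366N1 + N2 = 558.
Substituting N2 = 558 - 0.366N1 into the first: N1(1 - 0.535·0.366) = 825 - 0.535·558.
So N1* = 526/0.804 = 655, and then N2* = 558 - 0.366·655 = 318.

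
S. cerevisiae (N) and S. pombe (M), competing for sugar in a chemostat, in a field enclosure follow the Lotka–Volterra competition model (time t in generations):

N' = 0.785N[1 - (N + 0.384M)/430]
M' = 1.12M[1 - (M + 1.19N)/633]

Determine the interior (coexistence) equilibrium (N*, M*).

N* ≈ 344, M* ≈ 223

Setting both brackets to zero gives the nullclines N + 0.384M = 430 and 1.19N + M = 633.
Substituting M = 633 - 1.19N into the first: N(1 - 0.384·1.19) = 430 - 0.384·633.
So N* = 187/0.543 = 344, and then M* = 633 - 1.19·344 = 223.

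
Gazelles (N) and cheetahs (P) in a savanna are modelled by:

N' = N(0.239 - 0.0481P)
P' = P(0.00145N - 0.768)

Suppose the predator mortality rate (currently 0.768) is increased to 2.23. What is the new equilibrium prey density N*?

At the interior fixed point, setting dP/dt = 0 with P > 0 fixes N* = (predator death rate)/(NP coefficient) — independent of the other coefficients.
With the change, N* = 2.23/0.00145 = 1540; it rises from 530.

N* ≈ 1540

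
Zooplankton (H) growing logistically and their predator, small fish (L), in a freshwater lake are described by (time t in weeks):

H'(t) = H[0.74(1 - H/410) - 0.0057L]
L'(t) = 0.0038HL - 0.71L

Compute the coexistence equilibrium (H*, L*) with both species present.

From dL/dt = 0 with L > 0: 0.0038H* = 0.71, so H* = 187.
Substitute into dH/dt = 0: 0.74(1 - 187/410) = 0.0057L*.
The bracket is 0.544, giving L* = 0.403/0.0057 = 70.7.

H* ≈ 187, L* ≈ 70.7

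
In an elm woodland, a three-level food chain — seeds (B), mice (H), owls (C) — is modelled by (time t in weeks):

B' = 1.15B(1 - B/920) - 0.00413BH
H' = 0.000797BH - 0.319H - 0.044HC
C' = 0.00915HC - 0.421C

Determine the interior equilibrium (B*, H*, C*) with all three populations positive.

B* ≈ 768, H* ≈ 46, C* ≈ 6.66

From dC/dt = 0: 0.00915H* = 0.421, so H* = 46.
From dB/dt = 0: 1.15(1 - B*/920) = 0.00413·46, giving B* = 920·(1 - 0.165) = 768.
From dH/dt = 0: 0.000797·768 - 0.319 = 0.044C*, so C* = 0.293/0.044 = 6.66.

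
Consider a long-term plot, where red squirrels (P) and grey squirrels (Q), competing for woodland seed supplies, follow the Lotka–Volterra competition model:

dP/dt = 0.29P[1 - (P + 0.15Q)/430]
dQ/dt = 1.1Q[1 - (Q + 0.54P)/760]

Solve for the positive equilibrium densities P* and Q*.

Setting both brackets to zero gives the nullclines P + 0.15Q = 430 and 0.54P + Q = 760.
Substituting Q = 760 - 0.54P into the first: P(1 - 0.15·0.54) = 430 - 0.15·760.
So P* = 316/0.919 = 344, and then Q* = 760 - 0.54·344 = 574.

P* ≈ 344, Q* ≈ 574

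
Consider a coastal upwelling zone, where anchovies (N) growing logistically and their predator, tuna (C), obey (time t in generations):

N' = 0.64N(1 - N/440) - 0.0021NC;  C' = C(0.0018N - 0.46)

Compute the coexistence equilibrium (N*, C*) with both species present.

From dC/dt = 0 with C > 0: 0.0018N* = 0.46, so N* = 256.
Substitute into dN/dt = 0: 0.64(1 - 256/440) = 0.0021C*.
The bracket is 0.419, giving C* = 0.268/0.0021 = 128.

N* ≈ 256, C* ≈ 128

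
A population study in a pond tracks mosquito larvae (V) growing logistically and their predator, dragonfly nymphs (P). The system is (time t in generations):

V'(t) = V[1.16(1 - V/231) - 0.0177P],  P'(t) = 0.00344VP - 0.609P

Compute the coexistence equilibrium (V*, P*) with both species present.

From dP/dt = 0 with P > 0: 0.00344V* = 0.609, so V* = 177.
Substitute into dV/dt = 0: 1.16(1 - 177/231) = 0.0177P*.
The bracket is 0.234, giving P* = 0.271/0.0177 = 15.3.

V* ≈ 177, P* ≈ 15.3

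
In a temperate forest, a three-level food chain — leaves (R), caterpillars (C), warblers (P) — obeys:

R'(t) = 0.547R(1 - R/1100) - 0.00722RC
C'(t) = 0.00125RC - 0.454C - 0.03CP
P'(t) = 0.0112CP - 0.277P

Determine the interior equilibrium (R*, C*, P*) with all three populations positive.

From dP/dt = 0: 0.0112C* = 0.277, so C* = 24.7.
From dR/dt = 0: 0.547(1 - R*/1100) = 0.00722·24.7, giving R* = 1100·(1 - 0.326) = 741.
From dC/dt = 0: 0.00125·741 - 0.454 = 0.03P*, so P* = 0.472/0.03 = 15.7.

R* ≈ 741, C* ≈ 24.7, P* ≈ 15.7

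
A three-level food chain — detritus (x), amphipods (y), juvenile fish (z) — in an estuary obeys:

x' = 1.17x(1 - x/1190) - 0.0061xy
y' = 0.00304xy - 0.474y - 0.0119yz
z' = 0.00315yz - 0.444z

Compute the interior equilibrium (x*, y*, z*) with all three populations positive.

x* ≈ 315, y* ≈ 141, z* ≈ 40.8

From dz/dt = 0: 0.00315y* = 0.444, so y* = 141.
From dx/dt = 0: 1.17(1 - x*/1190) = 0.0061·141, giving x* = 1190·(1 - 0.735) = 315.
From dy/dt = 0: 0.00304·315 - 0.474 = 0.0119z*, so z* = 0.485/0.0119 = 40.8.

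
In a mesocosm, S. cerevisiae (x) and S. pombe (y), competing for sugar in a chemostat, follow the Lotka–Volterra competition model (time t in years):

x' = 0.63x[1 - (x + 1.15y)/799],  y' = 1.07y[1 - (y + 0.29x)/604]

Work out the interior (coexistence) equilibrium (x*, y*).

x* ≈ 157, y* ≈ 559

Setting both brackets to zero gives the nullclines x + 1.15y = 799 and 0.29x + y = 604.
Substituting y = 604 - 0.29x into the first: x(1 - 1.15·0.29) = 799 - 1.15·604.
So x* = 104/0.667 = 157, and then y* = 604 - 0.29·157 = 559.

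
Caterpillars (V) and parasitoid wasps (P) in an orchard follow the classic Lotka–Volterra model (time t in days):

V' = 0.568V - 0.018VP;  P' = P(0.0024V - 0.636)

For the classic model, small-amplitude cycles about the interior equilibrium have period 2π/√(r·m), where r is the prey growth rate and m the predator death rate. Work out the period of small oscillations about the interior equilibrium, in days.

Here r = 0.568 and m = 0.636, so r·m = 0.361.
ω = √0.361 = 0.601 per day, hence T = 2π/ω ≈ 10.5 days.

T ≈ 10.5 days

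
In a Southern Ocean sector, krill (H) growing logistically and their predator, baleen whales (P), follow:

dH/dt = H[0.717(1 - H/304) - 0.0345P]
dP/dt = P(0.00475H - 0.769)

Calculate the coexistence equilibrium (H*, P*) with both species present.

From dP/dt = 0 with P > 0: 0.00475H* = 0.769, so H* = 162.
Substitute into dH/dt = 0: 0.717(1 - 162/304) = 0.0345P*.
The bracket is 0.467, giving P* = 0.335/0.0345 = 9.71.

H* ≈ 162, P* ≈ 9.71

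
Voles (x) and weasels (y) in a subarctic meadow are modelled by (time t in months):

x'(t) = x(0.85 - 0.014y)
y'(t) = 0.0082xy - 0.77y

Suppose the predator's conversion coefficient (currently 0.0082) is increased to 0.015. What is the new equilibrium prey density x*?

x* ≈ 51.3

At the interior fixed point, setting dy/dt = 0 with y > 0 fixes x* = (predator death rate)/(xy coefficient) — independent of the other coefficients.
With the change, x* = 0.77/0.015 = 51.3; it falls from 93.9.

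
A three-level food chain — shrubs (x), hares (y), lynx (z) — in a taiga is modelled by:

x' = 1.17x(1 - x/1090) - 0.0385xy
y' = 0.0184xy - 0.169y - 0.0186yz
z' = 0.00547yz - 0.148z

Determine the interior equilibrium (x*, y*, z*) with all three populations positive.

x* ≈ 120, y* ≈ 27.1, z* ≈ 109

From dz/dt = 0: 0.00547y* = 0.148, so y* = 27.1.
From dx/dt = 0: 1.17(1 - x*/1090) = 0.0385·27.1, giving x* = 1090·(1 - 0.89) = 120.
From dy/dt = 0: 0.0184·120 - 0.169 = 0.0186z*, so z* = 2.03/0.0186 = 109.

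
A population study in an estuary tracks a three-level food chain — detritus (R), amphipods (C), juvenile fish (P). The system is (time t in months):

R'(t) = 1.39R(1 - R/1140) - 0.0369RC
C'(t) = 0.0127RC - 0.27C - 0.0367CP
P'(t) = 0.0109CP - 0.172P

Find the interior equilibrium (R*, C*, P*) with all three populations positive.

R* ≈ 662, C* ≈ 15.8, P* ≈ 222

From dP/dt = 0: 0.0109C* = 0.172, so C* = 15.8.
From dR/dt = 0: 1.39(1 - R*/1140) = 0.0369·15.8, giving R* = 1140·(1 - 0.419) = 662.
From dC/dt = 0: 0.0127·662 - 0.27 = 0.0367P*, so P* = 8.14/0.0367 = 222.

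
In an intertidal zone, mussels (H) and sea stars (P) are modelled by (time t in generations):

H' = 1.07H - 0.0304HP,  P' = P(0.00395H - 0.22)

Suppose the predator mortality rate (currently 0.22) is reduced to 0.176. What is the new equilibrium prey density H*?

At the interior fixed point, setting dP/dt = 0 with P > 0 fixes H* = (predator death rate)/(HP coefficient) — independent of the other coefficients.
With the change, H* = 0.176/0.00395 = 44.6; it falls from 55.7.

H* ≈ 44.6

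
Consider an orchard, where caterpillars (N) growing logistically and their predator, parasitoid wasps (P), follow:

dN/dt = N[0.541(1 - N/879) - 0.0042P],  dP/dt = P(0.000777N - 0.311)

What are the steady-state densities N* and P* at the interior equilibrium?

From dP/dt = 0 with P > 0: 0.000777N* = 0.311, so N* = 400.
Substitute into dN/dt = 0: 0.541(1 - 400/879) = 0.0042P*.
The bracket is 0.545, giving P* = 0.295/0.0042 = 70.2.

N* ≈ 400, P* ≈ 70.2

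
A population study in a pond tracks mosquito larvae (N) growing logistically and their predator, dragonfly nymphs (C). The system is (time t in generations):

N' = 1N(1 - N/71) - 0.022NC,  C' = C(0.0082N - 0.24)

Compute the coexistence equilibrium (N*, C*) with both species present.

N* ≈ 29.3, C* ≈ 26.7

From dC/dt = 0 with C > 0: 0.0082N* = 0.24, so N* = 29.3.
Substitute into dN/dt = 0: 1(1 - 29.3/71) = 0.022C*.
The bracket is 0.588, giving C* = 0.588/0.022 = 26.7.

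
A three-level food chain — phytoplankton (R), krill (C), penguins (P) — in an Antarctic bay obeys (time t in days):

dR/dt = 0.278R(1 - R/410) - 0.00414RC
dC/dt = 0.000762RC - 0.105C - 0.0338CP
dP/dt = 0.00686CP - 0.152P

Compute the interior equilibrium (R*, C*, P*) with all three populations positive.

R* ≈ 275, C* ≈ 22.2, P* ≈ 3.09

From dP/dt = 0: 0.00686C* = 0.152, so C* = 22.2.
From dR/dt = 0: 0.278(1 - R*/410) = 0.00414·22.2, giving R* = 410·(1 - 0.33) = 275.
From dC/dt = 0: 0.000762·275 - 0.105 = 0.0338P*, so P* = 0.104/0.0338 = 3.09.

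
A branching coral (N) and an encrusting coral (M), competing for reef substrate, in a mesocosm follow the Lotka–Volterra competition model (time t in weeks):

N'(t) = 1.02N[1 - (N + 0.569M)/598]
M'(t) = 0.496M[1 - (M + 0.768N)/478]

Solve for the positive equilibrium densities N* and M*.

N* ≈ 579, M* ≈ 33.3

Setting both brackets to zero gives the nullclines N + 0.569M = 598 and 0.768N + M = 478.
Substituting M = 478 - 0.768N into the first: N(1 - 0.569·0.768) = 598 - 0.569·478.
So N* = 326/0.563 = 579, and then M* = 478 - 0.768·579 = 33.3.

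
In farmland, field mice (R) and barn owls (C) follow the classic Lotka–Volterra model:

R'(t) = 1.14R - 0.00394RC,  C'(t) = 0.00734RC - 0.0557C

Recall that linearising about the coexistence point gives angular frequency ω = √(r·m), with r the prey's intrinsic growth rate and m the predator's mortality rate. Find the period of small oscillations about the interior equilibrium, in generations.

T ≈ 24.9 generations

Here r = 1.14 and m = 0.0557, so r·m = 0.0635.
ω = √0.0635 = 0.252 per generation, hence T = 2π/ω ≈ 24.9 generations.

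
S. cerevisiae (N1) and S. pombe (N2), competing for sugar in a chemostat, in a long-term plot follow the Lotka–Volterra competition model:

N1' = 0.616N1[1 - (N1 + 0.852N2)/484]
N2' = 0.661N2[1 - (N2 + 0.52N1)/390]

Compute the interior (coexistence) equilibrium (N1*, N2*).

Setting both brackets to zero gives the nullclines N1 + 0.852N2 = 484 and 0.52N1 + N2 = 390.
Substituting N2 = 390 - 0.52N1 into the first: N1(1 - 0.852·0.52) = 484 - 0.852·390.
So N1* = 152/0.557 = 272, and then N2* = 390 - 0.52·272 = 248.

N1* ≈ 272, N2* ≈ 248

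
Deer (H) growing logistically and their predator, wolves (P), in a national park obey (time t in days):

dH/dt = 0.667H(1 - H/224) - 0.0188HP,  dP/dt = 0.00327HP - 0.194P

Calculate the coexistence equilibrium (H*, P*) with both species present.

From dP/dt = 0 with P > 0: 0.00327H* = 0.194, so H* = 59.3.
Substitute into dH/dt = 0: 0.667(1 - 59.3/224) = 0.0188P*.
The bracket is 0.735, giving P* = 0.49/0.0188 = 26.1.

H* ≈ 59.3, P* ≈ 26.1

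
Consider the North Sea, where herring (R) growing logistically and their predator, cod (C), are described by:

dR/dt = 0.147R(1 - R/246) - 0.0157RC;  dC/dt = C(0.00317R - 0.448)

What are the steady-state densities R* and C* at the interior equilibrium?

R* ≈ 141, C* ≈ 3.98

From dC/dt = 0 with C > 0: 0.00317R* = 0.448, so R* = 141.
Substitute into dR/dt = 0: 0.147(1 - 141/246) = 0.0157C*.
The bracket is 0.426, giving C* = 0.0625/0.0157 = 3.98.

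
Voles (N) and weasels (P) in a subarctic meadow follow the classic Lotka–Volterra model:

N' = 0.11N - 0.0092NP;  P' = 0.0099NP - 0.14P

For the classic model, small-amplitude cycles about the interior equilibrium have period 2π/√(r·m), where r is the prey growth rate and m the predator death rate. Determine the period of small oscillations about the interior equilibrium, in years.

T ≈ 50.6 years

Here r = 0.11 and m = 0.14, so r·m = 0.0154.
ω = √0.0154 = 0.124 per year, hence T = 2π/ω ≈ 50.6 years.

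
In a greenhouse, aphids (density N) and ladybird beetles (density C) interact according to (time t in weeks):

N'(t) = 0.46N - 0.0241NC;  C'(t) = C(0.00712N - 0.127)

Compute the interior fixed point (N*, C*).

N* ≈ 17.8, C* ≈ 19.1

Set dC/dt = 0 with C > 0: 0.00712N - 0.127 = 0, so N* = 0.127/0.00712 = 17.8.
Set dN/dt = 0 with N > 0: 0.46 - 0.0241C = 0, so C* = 0.46/0.0241 = 19.1.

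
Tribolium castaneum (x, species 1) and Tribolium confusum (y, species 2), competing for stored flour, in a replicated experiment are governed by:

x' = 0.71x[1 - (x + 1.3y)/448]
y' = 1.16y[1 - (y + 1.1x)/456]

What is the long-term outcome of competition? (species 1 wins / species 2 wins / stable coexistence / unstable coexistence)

unstable coexistence (outcome depends on initial conditions)

Compare the nullcline intercepts: K1/α12 = 448/1.3 = 345 < K2 = 456; K2/α21 = 456/1.1 = 415 < K1 = 448.
Since both are reversed, neither can invade when rare; the interior point is a saddle.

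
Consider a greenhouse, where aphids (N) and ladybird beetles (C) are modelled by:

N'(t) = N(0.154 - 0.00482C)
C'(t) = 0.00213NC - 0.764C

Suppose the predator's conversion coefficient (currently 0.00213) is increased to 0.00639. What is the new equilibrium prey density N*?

At the interior fixed point, setting dC/dt = 0 with C > 0 fixes N* = (predator death rate)/(NC coefficient) — independent of the other coefficients.
With the change, N* = 0.764/0.00639 = 120; it falls from 359.

N* ≈ 120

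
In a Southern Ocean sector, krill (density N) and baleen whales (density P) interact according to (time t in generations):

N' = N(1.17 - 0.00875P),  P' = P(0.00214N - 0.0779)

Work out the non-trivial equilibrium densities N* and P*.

N* ≈ 36.4, P* ≈ 134

Set dP/dt = 0 with P > 0: 0.00214N - 0.0779 = 0, so N* = 0.0779/0.00214 = 36.4.
Set dN/dt = 0 with N > 0: 1.17 - 0.00875P = 0, so P* = 1.17/0.00875 = 134.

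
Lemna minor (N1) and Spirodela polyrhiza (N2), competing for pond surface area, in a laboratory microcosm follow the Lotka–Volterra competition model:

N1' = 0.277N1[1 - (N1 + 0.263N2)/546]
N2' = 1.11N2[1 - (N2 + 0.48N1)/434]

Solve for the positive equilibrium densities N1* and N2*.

Setting both brackets to zero gives the nullclines N1 + 0.263N2 = 546 and 0.48N1 + N2 = 434.
Substituting N2 = 434 - 0.48N1 into the first: N1(1 - 0.263·0.48) = 546 - 0.263·434.
So N1* = 432/0.874 = 494, and then N2* = 434 - 0.48·494 = 197.

N1* ≈ 494, N2* ≈ 197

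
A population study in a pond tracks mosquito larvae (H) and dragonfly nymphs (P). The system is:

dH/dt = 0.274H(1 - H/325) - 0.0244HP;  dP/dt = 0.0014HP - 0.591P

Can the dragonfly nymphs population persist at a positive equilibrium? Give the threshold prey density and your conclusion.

The predator equation gives dP/dt > 0 only when H > 0.591/0.0014 = 422.
Without the predator, H → K = 325. Since 325 < 422, the predator cannot invade.

Threshold H = 422; K < 422, so no, the predator goes extinct.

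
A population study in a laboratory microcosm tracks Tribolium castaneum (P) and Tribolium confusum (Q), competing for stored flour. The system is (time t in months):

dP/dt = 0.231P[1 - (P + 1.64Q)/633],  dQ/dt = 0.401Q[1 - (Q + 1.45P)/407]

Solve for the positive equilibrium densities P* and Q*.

Setting both brackets to zero gives the nullclines P + 1.64Q = 633 and 1.45P + Q = 407.
Substituting Q = 407 - 1.45P into the first: P(1 - 1.64·1.45) = 633 - 1.64·407.
So P* = -34.5/-1.38 = 25, and then Q* = 407 - 1.45·25 = 371.

P* ≈ 25, Q* ≈ 371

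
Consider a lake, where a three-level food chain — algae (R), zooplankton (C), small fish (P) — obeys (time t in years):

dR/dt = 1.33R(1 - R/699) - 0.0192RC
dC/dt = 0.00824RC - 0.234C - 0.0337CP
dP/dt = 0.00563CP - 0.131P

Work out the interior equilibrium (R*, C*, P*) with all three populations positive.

R* ≈ 464, C* ≈ 23.3, P* ≈ 107

From dP/dt = 0: 0.00563C* = 0.131, so C* = 23.3.
From dR/dt = 0: 1.33(1 - R*/699) = 0.0192·23.3, giving R* = 699·(1 - 0.336) = 464.
From dC/dt = 0: 0.00824·464 - 0.234 = 0.0337P*, so P* = 3.59/0.0337 = 107.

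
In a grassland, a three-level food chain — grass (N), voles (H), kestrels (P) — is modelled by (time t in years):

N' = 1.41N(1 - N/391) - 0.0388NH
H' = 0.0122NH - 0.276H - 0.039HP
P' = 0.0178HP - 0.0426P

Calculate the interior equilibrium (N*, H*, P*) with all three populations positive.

From dP/dt = 0: 0.0178H* = 0.0426, so H* = 2.39.
From dN/dt = 0: 1.41(1 - N*/391) = 0.0388·2.39, giving N* = 391·(1 - 0.0659) = 365.
From dH/dt = 0: 0.0122·365 - 0.276 = 0.039P*, so P* = 4.18/0.039 = 107.

N* ≈ 365, H* ≈ 2.39, P* ≈ 107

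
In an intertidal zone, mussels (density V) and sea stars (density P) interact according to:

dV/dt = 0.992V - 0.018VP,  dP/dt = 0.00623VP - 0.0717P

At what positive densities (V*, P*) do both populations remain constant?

V* ≈ 11.5, P* ≈ 55.1

Set dP/dt = 0 with P > 0: 0.00623V - 0.0717 = 0, so V* = 0.0717/0.00623 = 11.5.
Set dV/dt = 0 with V > 0: 0.992 - 0.018P = 0, so P* = 0.992/0.018 = 55.1.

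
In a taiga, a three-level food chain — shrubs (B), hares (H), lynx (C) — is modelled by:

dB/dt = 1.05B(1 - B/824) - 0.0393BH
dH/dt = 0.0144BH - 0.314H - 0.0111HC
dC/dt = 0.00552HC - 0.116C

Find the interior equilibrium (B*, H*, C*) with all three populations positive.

B* ≈ 176, H* ≈ 21, C* ≈ 200

From dC/dt = 0: 0.00552H* = 0.116, so H* = 21.
From dB/dt = 0: 1.05(1 - B*/824) = 0.0393·21, giving B* = 824·(1 - 0.787) = 176.
From dH/dt = 0: 0.0144·176 - 0.314 = 0.0111C*, so C* = 2.22/0.0111 = 200.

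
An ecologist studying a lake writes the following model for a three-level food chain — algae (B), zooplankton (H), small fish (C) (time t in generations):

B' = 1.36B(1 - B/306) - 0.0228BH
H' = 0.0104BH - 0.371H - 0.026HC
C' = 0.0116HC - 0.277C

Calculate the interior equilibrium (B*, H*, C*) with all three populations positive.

From dC/dt = 0: 0.0116H* = 0.277, so H* = 23.9.
From dB/dt = 0: 1.36(1 - B*/306) = 0.0228·23.9, giving B* = 306·(1 - 0.4) = 183.
From dH/dt = 0: 0.0104·183 - 0.371 = 0.026C*, so C* = 1.54/0.026 = 59.1.

B* ≈ 183, H* ≈ 23.9, C* ≈ 59.1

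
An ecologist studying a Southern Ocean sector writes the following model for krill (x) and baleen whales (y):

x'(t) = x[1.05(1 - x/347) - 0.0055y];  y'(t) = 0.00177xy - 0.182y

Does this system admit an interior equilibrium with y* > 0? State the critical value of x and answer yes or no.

The predator equation gives dy/dt > 0 only when x > 0.182/0.00177 = 103.
Without the predator, x → K = 347. Since 347 > 103, the predator can invade and persist.

Threshold x = 103; K > 103, so yes, the predator persists.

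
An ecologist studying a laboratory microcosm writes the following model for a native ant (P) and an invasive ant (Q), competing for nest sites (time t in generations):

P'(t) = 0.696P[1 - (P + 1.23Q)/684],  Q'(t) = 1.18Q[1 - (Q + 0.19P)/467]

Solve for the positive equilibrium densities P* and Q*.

P* ≈ 143, Q* ≈ 440

Setting both brackets to zero gives the nullclines P + 1.23Q = 684 and 0.19P + Q = 467.
Substituting Q = 467 - 0.19P into the first: P(1 - 1.23·0.19) = 684 - 1.23·467.
So P* = 110/0.766 = 143, and then Q* = 467 - 0.19·143 = 440.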